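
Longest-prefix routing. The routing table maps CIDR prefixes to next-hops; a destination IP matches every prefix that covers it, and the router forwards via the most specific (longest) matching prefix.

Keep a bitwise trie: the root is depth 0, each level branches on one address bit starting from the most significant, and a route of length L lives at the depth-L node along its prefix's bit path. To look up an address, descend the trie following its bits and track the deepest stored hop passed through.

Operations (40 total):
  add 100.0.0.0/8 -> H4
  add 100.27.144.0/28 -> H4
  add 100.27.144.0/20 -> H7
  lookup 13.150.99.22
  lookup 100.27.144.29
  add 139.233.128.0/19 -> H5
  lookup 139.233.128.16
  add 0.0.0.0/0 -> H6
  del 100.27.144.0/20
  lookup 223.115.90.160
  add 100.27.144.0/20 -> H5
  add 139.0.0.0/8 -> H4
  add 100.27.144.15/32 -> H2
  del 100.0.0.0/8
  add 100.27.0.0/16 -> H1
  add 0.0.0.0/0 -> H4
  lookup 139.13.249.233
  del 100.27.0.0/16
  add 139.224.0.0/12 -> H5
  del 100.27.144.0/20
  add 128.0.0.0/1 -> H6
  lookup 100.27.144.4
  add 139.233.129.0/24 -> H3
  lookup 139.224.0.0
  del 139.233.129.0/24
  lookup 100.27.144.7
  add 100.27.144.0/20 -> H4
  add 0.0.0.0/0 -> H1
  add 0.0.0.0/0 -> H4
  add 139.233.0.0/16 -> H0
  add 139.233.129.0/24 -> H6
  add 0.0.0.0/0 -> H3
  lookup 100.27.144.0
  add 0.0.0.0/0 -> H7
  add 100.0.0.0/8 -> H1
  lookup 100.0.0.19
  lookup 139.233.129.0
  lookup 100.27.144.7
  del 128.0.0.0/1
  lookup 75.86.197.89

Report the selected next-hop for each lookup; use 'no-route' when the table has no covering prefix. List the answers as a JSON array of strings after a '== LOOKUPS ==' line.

Trace:
  add 100.0.0.0/8 -> H4 at depth 8
  add 100.27.144.0/28 -> H4 at depth 28
  add 100.27.144.0/20 -> H7 at depth 20
  ? 13.150.99.22  path d0:-→d1:-  best=no-route
  ? 100.27.144.29  path d0:-→d1:-→d2:-→d3:-→d4:-→d5:-→d6:-→d7:-→d8:H4→d9:-→d10:-→d11:-→d12:-→d13:-→d14:-→d15:-→d16:-→d17:-→d18:-→d19:-→d20:H7→d21:-→d22:-→d23:-→d24:-→d25:-→d26:-→d27:-  best=H7
  add 139.233.128.0/19 -> H5 at depth 19
  ? 139.233.128.16  path d0:-→d1:-→d2:-→d3:-→d4:-→d5:-→d6:-→d7:-→d8:-→d9:-→d10:-→d11:-→d12:-→d13:-→d14:-→d15:-→d16:-→d17:-→d18:-→d19:H5  best=H5
  add 0.0.0.0/0 -> H6 at depth 0
  - 100.27.144.0/20 clear@20
  ? 223.115.90.160  path d0:H6→d1:-  best=H6
  add 100.27.144.0/20 -> H5 at depth 20
  add 139.0.0.0/8 -> H4 at depth 8
  add 100.27.144.15/32 -> H2 at depth 32
  - 100.0.0.0/8 clear@8
  add 100.27.0.0/16 -> H1 at depth 16
  add 0.0.0.0/0 -> H4 at depth 0
  ? 139.13.249.233  path d0:H4→d1:-→d2:-→d3:-→d4:-→d5:-→d6:-→d7:-→d8:H4  best=H4
  - 100.27.0.0/16 clear@16
  add 139.224.0.0/12 -> H5 at depth 12
  - 100.27.144.0/20 clear@20
  add 128.0.0.0/1 -> H6 at depth 1
  ? 100.27.144.4  path d0:H4→d1:-→d2:-→d3:-→d4:-→d5:-→d6:-→d7:-→d8:-→d9:-→d10:-→d11:-→d12:-→d13:-→d14:-→d15:-→d16:-→d17:-→d18:-→d19:-→d20:-→d21:-→d22:-→d23:-→d24:-→d25:-→d26:-→d27:-→d28:H4  best=H4
  add 139.233.129.0/24 -> H3 at depth 24
  ? 139.224.0.0  path d0:H4→d1:H6→d2:-→d3:-→d4:-→d5:-→d6:-→d7:-→d8:H4→d9:-→d10:-→d11:-→d12:H5  best=H5
  - 139.233.129.0/24 clear@24
  ? 100.27.144.7  path d0:H4→d1:-→d2:-→d3:-→d4:-→d5:-→d6:-→d7:-→d8:-→d9:-→d10:-→d11:-→d12:-→d13:-→d14:-→d15:-→d16:-→d17:-→d18:-→d19:-→d20:-→d21:-→d22:-→d23:-→d24:-→d25:-→d26:-→d27:-→d28:H4  best=H4
  add 100.27.144.0/20 -> H4 at depth 20
  add 0.0.0.0/0 -> H1 at depth 0
  add 0.0.0.0/0 -> H4 at depth 0
  add 139.233.0.0/16 -> H0 at depth 16
  add 139.233.129.0/24 -> H6 at depth 24
  add 0.0.0.0/0 -> H3 at depth 0
  ? 100.27.144.0  path d0:H3→d1:-→d2:-→d3:-→d4:-→d5:-→d6:-→d7:-→d8:-→d9:-→d10:-→d11:-→d12:-→d13:-→d14:-→d15:-→d16:-→d17:-→d18:-→d19:-→d20:H4→d21:-→d22:-→d23:-→d24:-→d25:-→d26:-→d27:-→d28:H4  best=H4
  add 0.0.0.0/0 -> H7 at depth 0
  add 100.0.0.0/8 -> H1 at depth 8
  ? 100.0.0.19  path d0:H7→d1:-→d2:-→d3:-→d4:-→d5:-→d6:-→d7:-→d8:H1→d9:-→d10:-→d11:-  best=H1
  ? 139.233.129.0  path d0:H7→d1:H6→d2:-→d3:-→d4:-→d5:-→d6:-→d7:-→d8:H4→d9:-→d10:-→d11:-→d12:H5→d13:-→d14:-→d15:-→d16:H0→d17:-→d18:-→d19:H5→d20:-→d21:-→d22:-→d23:-→d24:H6  best=H6
  ? 100.27.144.7  path d0:H7→d1:-→d2:-→d3:-→d4:-→d5:-→d6:-→d7:-→d8:H1→d9:-→d10:-→d11:-→d12:-→d13:-→d14:-→d15:-→d16:-→d17:-→d18:-→d19:-→d20:H4→d21:-→d22:-→d23:-→d24:-→d25:-→d26:-→d27:-→d28:H4  best=H4
  - 128.0.0.0/1 clear@1
  ? 75.86.197.89  path d0:H7→d1:-→d2:-  best=H7

== LOOKUPS ==
["no-route","H7","H5","H6","H4","H4","H5","H4","H4","H1","H6","H4","H7"]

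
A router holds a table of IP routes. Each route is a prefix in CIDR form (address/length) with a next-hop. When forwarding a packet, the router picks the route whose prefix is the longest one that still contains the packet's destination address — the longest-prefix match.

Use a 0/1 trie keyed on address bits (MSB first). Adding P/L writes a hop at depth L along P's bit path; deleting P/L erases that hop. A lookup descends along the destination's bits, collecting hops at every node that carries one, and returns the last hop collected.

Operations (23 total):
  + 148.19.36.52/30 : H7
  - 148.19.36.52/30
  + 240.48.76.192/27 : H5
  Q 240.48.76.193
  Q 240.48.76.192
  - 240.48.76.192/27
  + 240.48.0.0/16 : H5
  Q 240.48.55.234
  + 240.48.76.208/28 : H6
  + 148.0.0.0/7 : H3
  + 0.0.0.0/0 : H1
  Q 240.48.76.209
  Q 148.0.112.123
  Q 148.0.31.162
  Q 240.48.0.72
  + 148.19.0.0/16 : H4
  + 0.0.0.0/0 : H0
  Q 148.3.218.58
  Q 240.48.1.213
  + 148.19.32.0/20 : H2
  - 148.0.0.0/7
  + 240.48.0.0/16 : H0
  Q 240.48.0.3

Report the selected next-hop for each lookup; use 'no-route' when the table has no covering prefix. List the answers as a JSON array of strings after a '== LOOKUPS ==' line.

Trace:
  add 148.19.36.52/30 -> H7 at depth 30
  del 148.19.36.52/30 (clear depth 30)
  add 240.48.76.192/27 -> H5 at depth 27
  ? 240.48.76.193  path d0:-→d1:-→d2:-→d3:-→d4:-→d5:-→d6:-→d7:-→d8:-→d9:-→d10:-→d11:-→d12:-→d13:-→d14:-→d15:-→d16:-→d17:-→d18:-→d19:-→d20:-→d21:-→d22:-→d23:-→d24:-→d25:-→d26:-→d27:H5  best=H5
  ? 240.48.76.192  path d0:-→d1:-→d2:-→d3:-→d4:-→d5:-→d6:-→d7:-→d8:-→d9:-→d10:-→d11:-→d12:-→d13:-→d14:-→d15:-→d16:-→d17:-→d18:-→d19:-→d20:-→d21:-→d22:-→d23:-→d24:-→d25:-→d26:-→d27:H5  best=H5
  del 240.48.76.192/27 (clear depth 27)
  add 240.48.0.0/16 -> H5 at depth 16
  ? 240.48.55.234  path d0:-→d1:-→d2:-→d3:-→d4:-→d5:-→d6:-→d7:-→d8:-→d9:-→d10:-→d11:-→d12:-→d13:-→d14:-→d15:-→d16:H5→d17:-  best=H5
  add 240.48.76.208/28 -> H6 at depth 28
  add 148.0.0.0/7 -> H3 at depth 7
  add 0.0.0.0/0 -> H1 at depth 0
  ? 240.48.76.209  path d0:H1→d1:-→d2:-→d3:-→d4:-→d5:-→d6:-→d7:-→d8:-→d9:-→d10:-→d11:-→d12:-→d13:-→d14:-→d15:-→d16:H5→d17:-→d18:-→d19:-→d20:-→d21:-→d22:-→d23:-→d24:-→d25:-→d26:-→d27:-→d28:H6  best=H6
  ? 148.0.112.123  path d0:H1→d1:-→d2:-→d3:-→d4:-→d5:-→d6:-→d7:H3→d8:-→d9:-→d10:-→d11:-  best=H3
  ? 148.0.31.162  path d0:H1→d1:-→d2:-→d3:-→d4:-→d5:-→d6:-→d7:H3→d8:-→d9:-→d10:-→d11:-  best=H3
  ? 240.48.0.72  path d0:H1→d1:-→d2:-→d3:-→d4:-→d5:-→d6:-→d7:-→d8:-→d9:-→d10:-→d11:-→d12:-→d13:-→d14:-→d15:-→d16:H5→d17:-  best=H5
  add 148.19.0.0/16 -> H4 at depth 16
  add 0.0.0.0/0 -> H0 at depth 0
  ? 148.3.218.58  path d0:H0→d1:-→d2:-→d3:-→d4:-→d5:-→d6:-→d7:H3→d8:-→d9:-→d10:-→d11:-  best=H3
  ? 240.48.1.213  path d0:H0→d1:-→d2:-→d3:-→d4:-→d5:-→d6:-→d7:-→d8:-→d9:-→d10:-→d11:-→d12:-→d13:-→d14:-→d15:-→d16:H5→d17:-  best=H5
  add 148.19.32.0/20 -> H2 at depth 20
  del 148.0.0.0/7 (clear depth 7)
  add 240.48.0.0/16 -> H0 at depth 16
  ? 240.48.0.3  path d0:H0→d1:-→d2:-→d3:-→d4:-→d5:-→d6:-→d7:-→d8:-→d9:-→d10:-→d11:-→d12:-→d13:-→d14:-→d15:-→d16:H0→d17:-  best=H0

== LOOKUPS ==
["H5","H5","H5","H6","H3","H3","H5","H3","H5","H0"]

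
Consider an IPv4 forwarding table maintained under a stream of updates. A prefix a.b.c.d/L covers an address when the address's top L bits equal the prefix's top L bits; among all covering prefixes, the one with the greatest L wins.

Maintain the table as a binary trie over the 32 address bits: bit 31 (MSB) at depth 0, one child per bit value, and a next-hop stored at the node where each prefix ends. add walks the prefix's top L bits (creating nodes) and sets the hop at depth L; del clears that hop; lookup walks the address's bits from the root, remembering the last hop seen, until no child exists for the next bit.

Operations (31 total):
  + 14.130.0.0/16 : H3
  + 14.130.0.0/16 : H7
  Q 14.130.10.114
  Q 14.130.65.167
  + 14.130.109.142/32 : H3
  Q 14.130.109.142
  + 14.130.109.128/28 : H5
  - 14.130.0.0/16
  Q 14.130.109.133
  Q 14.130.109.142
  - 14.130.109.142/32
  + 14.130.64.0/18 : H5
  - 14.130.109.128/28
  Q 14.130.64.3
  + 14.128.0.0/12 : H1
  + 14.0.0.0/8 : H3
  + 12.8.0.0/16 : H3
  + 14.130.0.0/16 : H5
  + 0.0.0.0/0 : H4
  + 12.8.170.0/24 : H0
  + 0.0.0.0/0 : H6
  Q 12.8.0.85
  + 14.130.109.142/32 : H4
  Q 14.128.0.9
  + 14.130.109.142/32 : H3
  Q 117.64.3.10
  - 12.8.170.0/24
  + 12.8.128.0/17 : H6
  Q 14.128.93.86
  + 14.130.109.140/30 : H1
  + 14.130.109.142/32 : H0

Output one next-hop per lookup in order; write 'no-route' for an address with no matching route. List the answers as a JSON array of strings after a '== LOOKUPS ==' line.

Trace:
  add 14.130.0.0/16 -> H3 at depth 16
  add 14.130.0.0/16 -> H7 at depth 16
  ? 14.130.10.114  path d0:-→d1:-→d2:-→d3:-→d4:-→d5:-→d6:-→d7:-→d8:-→d9:-→d10:-→d11:-→d12:-→d13:-→d14:-→d15:-→d16:H7  best=H7
  ? 14.130.65.167  path d0:-→d1:-→d2:-→d3:-→d4:-→d5:-→d6:-→d7:-→d8:-→d9:-→d10:-→d11:-→d12:-→d13:-→d14:-→d15:-→d16:H7  best=H7
  add 14.130.109.142/32 -> H3 at depth 32
  ? 14.130.109.142  path d0:-→d1:-→d2:-→d3:-→d4:-→d5:-→d6:-→d7:-→d8:-→d9:-→d10:-→d11:-→d12:-→d13:-→d14:-→d15:-→d16:H7→d17:-→d18:-→d19:-→d20:-→d21:-→d22:-→d23:-→d24:-→d25:-→d26:-→d27:-→d28:-→d29:-→d30:-→d31:-→d32:H3  best=H3
  add 14.130.109.128/28 -> H5 at depth 28
  - 14.130.0.0/16 clear@16
  ? 14.130.109.133  path d0:-→d1:-→d2:-→d3:-→d4:-→d5:-→d6:-→d7:-→d8:-→d9:-→d10:-→d11:-→d12:-→d13:-→d14:-→d15:-→d16:-→d17:-→d18:-→d19:-→d20:-→d21:-→d22:-→d23:-→d24:-→d25:-→d26:-→d27:-→d28:H5  best=H5
  ? 14.130.109.142  path d0:-→d1:-→d2:-→d3:-→d4:-→d5:-→d6:-→d7:-→d8:-→d9:-→d10:-→d11:-→d12:-→d13:-→d14:-→d15:-→d16:-→d17:-→d18:-→d19:-→d20:-→d21:-→d22:-→d23:-→d24:-→d25:-→d26:-→d27:-→d28:H5→d29:-→d30:-→d31:-→d32:H3  best=H3
  - 14.130.109.142/32 clear@32
  add 14.130.64.0/18 -> H5 at depth 18
  - 14.130.109.128/28 clear@28
  ? 14.130.64.3  path d0:-→d1:-→d2:-→d3:-→d4:-→d5:-→d6:-→d7:-→d8:-→d9:-→d10:-→d11:-→d12:-→d13:-→d14:-→d15:-→d16:-→d17:-→d18:H5  best=H5
  add 14.128.0.0/12 -> H1 at depth 12
  add 14.0.0.0/8 -> H3 at depth 8
  add 12.8.0.0/16 -> H3 at depth 16
  add 14.130.0.0/16 -> H5 at depth 16
  add 0.0.0.0/0 -> H4 at depth 0
  add 12.8.170.0/24 -> H0 at depth 24
  add 0.0.0.0/0 -> H6 at depth 0
  ? 12.8.0.85  path d0:H6→d1:-→d2:-→d3:-→d4:-→d5:-→d6:-→d7:-→d8:-→d9:-→d10:-→d11:-→d12:-→d13:-→d14:-→d15:-→d16:H3  best=H3
  add 14.130.109.142/32 -> H4 at depth 32
  ? 14.128.0.9  path d0:H6→d1:-→d2:-→d3:-→d4:-→d5:-→d6:-→d7:-→d8:H3→d9:-→d10:-→d11:-→d12:H1→d13:-→d14:-  best=H1
  add 14.130.109.142/32 -> H3 at depth 32
  ? 117.64.3.10  path d0:H6→d1:-  best=H6
  - 12.8.170.0/24 clear@24
  add 12.8.128.0/17 -> H6 at depth 17
  ? 14.128.93.86  path d0:H6→d1:-→d2:-→d3:-→d4:-→d5:-→d6:-→d7:-→d8:H3→d9:-→d10:-→d11:-→d12:H1→d13:-→d14:-  best=H1
  add 14.130.109.140/30 -> H1 at depth 30
  add 14.130.109.142/32 -> H0 at depth 32

== LOOKUPS ==
["H7","H7","H3","H5","H3","H5","H3","H1","H6","H1"]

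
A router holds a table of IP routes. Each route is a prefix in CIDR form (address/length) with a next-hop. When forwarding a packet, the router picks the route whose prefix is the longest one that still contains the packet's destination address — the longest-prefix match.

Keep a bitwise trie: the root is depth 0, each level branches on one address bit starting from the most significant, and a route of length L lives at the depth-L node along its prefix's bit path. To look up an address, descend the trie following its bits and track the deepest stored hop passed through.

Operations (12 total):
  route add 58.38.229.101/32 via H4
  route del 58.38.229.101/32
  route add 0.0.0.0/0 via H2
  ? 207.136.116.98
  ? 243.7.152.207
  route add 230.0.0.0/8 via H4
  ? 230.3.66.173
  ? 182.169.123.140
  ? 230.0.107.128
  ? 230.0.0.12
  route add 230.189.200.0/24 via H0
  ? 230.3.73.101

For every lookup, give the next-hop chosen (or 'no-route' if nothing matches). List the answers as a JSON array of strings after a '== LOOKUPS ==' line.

Process each operation:
  + 58.38.229.101/32 (H4) depth=32
  del 58.38.229.101/32 (clear depth 32)
  + 0.0.0.0/0 (H2) depth=0
  ? 207.136.116.98  path d0:H2  best=H2
  ? 243.7.152.207  path d0:H2  best=H2
  + 230.0.0.0/8 (H4) depth=8
  ? 230.3.66.173  path d0:H2→d1:-→d2:-→d3:-→d4:-→d5:-→d6:-→d7:-→d8:H4  best=H4
  ? 182.169.123.140  path d0:H2→d1:-  best=H2
  ? 230.0.107.128  path d0:H2→d1:-→d2:-→d3:-→d4:-→d5:-→d6:-→d7:-→d8:H4  best=H4
  ? 230.0.0.12  path d0:H2→d1:-→d2:-→d3:-→d4:-→d5:-→d6:-→d7:-→d8:H4  best=H4
  + 230.189.200.0/24 (H0) depth=24
  ? 230.3.73.101  path d0:H2→d1:-→d2:-→d3:-→d4:-→d5:-→d6:-→d7:-→d8:H4  best=H4

== LOOKUPS ==
["H2","H2","H4","H2","H4","H4","H4"]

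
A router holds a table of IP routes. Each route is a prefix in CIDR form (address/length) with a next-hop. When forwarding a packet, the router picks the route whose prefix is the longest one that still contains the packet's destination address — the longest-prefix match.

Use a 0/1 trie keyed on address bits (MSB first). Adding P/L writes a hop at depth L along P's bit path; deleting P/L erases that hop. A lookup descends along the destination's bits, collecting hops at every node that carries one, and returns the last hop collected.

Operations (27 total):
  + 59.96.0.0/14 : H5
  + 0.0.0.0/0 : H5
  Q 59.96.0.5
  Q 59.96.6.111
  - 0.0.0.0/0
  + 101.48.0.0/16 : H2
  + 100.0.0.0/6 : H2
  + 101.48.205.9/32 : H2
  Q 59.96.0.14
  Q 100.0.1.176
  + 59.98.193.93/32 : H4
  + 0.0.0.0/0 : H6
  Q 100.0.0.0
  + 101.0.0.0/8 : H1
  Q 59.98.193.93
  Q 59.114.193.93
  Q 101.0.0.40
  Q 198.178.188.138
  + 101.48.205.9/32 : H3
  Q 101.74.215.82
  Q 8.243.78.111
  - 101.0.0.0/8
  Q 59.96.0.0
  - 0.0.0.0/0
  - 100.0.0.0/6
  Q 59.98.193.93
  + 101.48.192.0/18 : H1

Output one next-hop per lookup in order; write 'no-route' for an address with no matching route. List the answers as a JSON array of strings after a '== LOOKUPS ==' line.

Process each operation:
  + 59.96.0.0/14 (H5) depth=14
  + 0.0.0.0/0 (H5) depth=0
  lookup 59.96.0.5: bits 00111011011000 walk d0:H5→d1:-→d2:-→d3:-→d4:-→d5:-→d6:-→d7:-→d8:-→d9:-→d10:-→d11:-→d12:-→d13:-→d14:H5 -> H5
  lookup 59.96.6.111: bits 00111011011000 walk d0:H5→d1:-→d2:-→d3:-→d4:-→d5:-→d6:-→d7:-→d8:-→d9:-→d10:-→d11:-→d12:-→d13:-→d14:H5 -> H5
  del 0.0.0.0/0 (clear depth 0)
  + 101.48.0.0/16 (H2) depth=16
  + 100.0.0.0/6 (H2) depth=6
  + 101.48.205.9/32 (H2) depth=32
  lookup 59.96.0.14: bits 00111011011000 walk d0:-→d1:-→d2:-→d3:-→d4:-→d5:-→d6:-→d7:-→d8:-→d9:-→d10:-→d11:-→d12:-→d13:-→d14:H5 -> H5
  lookup 100.0.1.176: bits 0110010 walk d0:-→d1:-→d2:-→d3:-→d4:-→d5:-→d6:H2→d7:- -> H2
  + 59.98.193.93/32 (H4) depth=32
  + 0.0.0.0/0 (H6) depth=0
  lookup 100.0.0.0: bits 0110010 walk d0:H6→d1:-→d2:-→d3:-→d4:-→d5:-→d6:H2→d7:- -> H2
  + 101.0.0.0/8 (H1) depth=8
  lookup 59.98.193.93: bits 00111011011000101100000101011101 walk d0:H6→d1:-→d2:-→d3:-→d4:-→d5:-→d6:-→d7:-→d8:-→d9:-→d10:-→d11:-→d12:-→d13:-→d14:H5→d15:-→d16:-→d17:-→d18:-→d19:-→d20:-→d21:-→d22:-→d23:-→d24:-→d25:-→d26:-→d27:-→d28:-→d29:-→d30:-→d31:-→d32:H4 -> H4
  lookup 59.114.193.93: bits 00111011011 walk d0:H6→d1:-→d2:-→d3:-→d4:-→d5:-→d6:-→d7:-→d8:-→d9:-→d10:-→d11:- -> H6
  lookup 101.0.0.40: bits 0110010100 walk d0:H6→d1:-→d2:-→d3:-→d4:-→d5:-→d6:H2→d7:-→d8:H1→d9:-→d10:- -> H1
  lookup 198.178.188.138: bits ε walk d0:H6 -> H6
  + 101.48.205.9/32 (H3) depth=32
  lookup 101.74.215.82: bits 011001010 walk d0:H6→d1:-→d2:-→d3:-→d4:-→d5:-→d6:H2→d7:-→d8:H1→d9:- -> H1
  lookup 8.243.78.111: bits 00 walk d0:H6→d1:-→d2:- -> H6
  del 101.0.0.0/8 (clear depth 8)
  lookup 59.96.0.0: bits 00111011011000 walk d0:H6→d1:-→d2:-→d3:-→d4:-→d5:-→d6:-→d7:-→d8:-→d9:-→d10:-→d11:-→d12:-→d13:-→d14:H5 -> H5
  del 0.0.0.0/0 (clear depth 0)
  del 100.0.0.0/6 (clear depth 6)
  lookup 59.98.193.93: bits 00111011011000101100000101011101 walk d0:-→d1:-→d2:-→d3:-→d4:-→d5:-→d6:-→d7:-→d8:-→d9:-→d10:-→d11:-→d12:-→d13:-→d14:H5→d15:-→d16:-→d17:-→d18:-→d19:-→d20:-→d21:-→d22:-→d23:-→d24:-→d25:-→d26:-→d27:-→d28:-→d29:-→d30:-→d31:-→d32:H4 -> H4
  + 101.48.192.0/18 (H1) depth=18

== LOOKUPS ==
["H5","H5","H5","H2","H2","H4","H6","H1","H6","H1","H6","H5","H4"]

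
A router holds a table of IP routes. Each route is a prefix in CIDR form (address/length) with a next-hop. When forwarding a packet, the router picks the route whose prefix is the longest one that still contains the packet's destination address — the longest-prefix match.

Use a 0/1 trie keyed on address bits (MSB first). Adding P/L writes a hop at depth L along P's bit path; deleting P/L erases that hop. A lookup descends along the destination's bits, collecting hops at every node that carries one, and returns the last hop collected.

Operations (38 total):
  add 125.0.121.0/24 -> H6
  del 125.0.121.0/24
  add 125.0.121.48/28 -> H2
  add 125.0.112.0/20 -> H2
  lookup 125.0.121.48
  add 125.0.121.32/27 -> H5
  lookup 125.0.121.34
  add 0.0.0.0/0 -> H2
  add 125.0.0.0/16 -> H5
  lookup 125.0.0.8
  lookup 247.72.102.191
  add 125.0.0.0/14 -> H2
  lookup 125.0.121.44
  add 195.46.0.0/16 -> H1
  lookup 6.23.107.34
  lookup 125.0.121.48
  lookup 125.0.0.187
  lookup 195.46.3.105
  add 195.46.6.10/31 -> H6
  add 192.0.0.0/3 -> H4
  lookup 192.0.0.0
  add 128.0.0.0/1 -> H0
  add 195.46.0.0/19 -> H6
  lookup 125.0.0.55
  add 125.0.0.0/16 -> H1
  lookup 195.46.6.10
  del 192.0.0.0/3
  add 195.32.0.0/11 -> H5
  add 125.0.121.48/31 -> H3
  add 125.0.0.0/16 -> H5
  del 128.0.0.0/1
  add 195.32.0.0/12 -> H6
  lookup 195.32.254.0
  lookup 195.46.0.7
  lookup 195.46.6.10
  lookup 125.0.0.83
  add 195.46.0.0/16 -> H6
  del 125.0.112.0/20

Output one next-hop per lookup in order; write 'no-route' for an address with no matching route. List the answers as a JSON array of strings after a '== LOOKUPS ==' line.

Apply in order:
  + 125.0.121.0/24 (H6) depth=24
  - 125.0.121.0/24 clear@24
  + 125.0.121.48/28 (H2) depth=28
  + 125.0.112.0/20 (H2) depth=20
  Q 125.0.121.48: descend 0111110100000000011110010011 ; hops seen [H2,H2] ; pick H2
  + 125.0.121.32/27 (H5) depth=27
  Q 125.0.121.34: descend 011111010000000001111001001 ; hops seen [H2,H5] ; pick H5
  + 0.0.0.0/0 (H2) depth=0
  + 125.0.0.0/16 (H5) depth=16
  Q 125.0.0.8: descend 01111101000000000 ; hops seen [H2,H5] ; pick H5
  Q 247.72.102.191: descend ε ; hops seen [H2] ; pick H2
  + 125.0.0.0/14 (H2) depth=14
  Q 125.0.121.44: descend 011111010000000001111001001 ; hops seen [H2,H2,H5,H2,H5] ; pick H5
  + 195.46.0.0/16 (H1) depth=16
  Q 6.23.107.34: descend 0 ; hops seen [H2] ; pick H2
  Q 125.0.121.48: descend 0111110100000000011110010011 ; hops seen [H2,H2,H5,H2,H5,H2] ; pick H2
  Q 125.0.0.187: descend 01111101000000000 ; hops seen [H2,H2,H5] ; pick H5
  Q 195.46.3.105: descend 1100001100101110 ; hops seen [H2,H1] ; pick H1
  + 195.46.6.10/31 (H6) depth=31
  + 192.0.0.0/3 (H4) depth=3
  Q 192.0.0.0: descend 110000 ; hops seen [H2,H4] ; pick H4
  + 128.0.0.0/1 (H0) depth=1
  + 195.46.0.0/19 (H6) depth=19
  Q 125.0.0.55: descend 01111101000000000 ; hops seen [H2,H2,H5] ; pick H5
  + 125.0.0.0/16 (H1) depth=16
  Q 195.46.6.10: descend 1100001100101110000001100000101 ; hops seen [H2,H0,H4,H1,H6,H6] ; pick H6
  - 192.0.0.0/3 clear@3
  + 195.32.0.0/11 (H5) depth=11
  + 125.0.121.48/31 (H3) depth=31
  + 125.0.0.0/16 (H5) depth=16
  - 128.0.0.0/1 clear@1
  + 195.32.0.0/12 (H6) depth=12
  Q 195.32.254.0: descend 110000110010 ; hops seen [H2,H5,H6] ; pick H6
  Q 195.46.0.7: descend 110000110010111000000 ; hops seen [H2,H5,H6,H1,H6] ; pick H6
  Q 195.46.6.10: descend 1100001100101110000001100000101 ; hops seen [H2,H5,H6,H1,H6,H6] ; pick H6
  Q 125.0.0.83: descend 01111101000000000 ; hops seen [H2,H2,H5] ; pick H5
  + 195.46.0.0/16 (H6) depth=16
  - 125.0.112.0/20 clear@20

== LOOKUPS ==
["H2","H5","H5","H2","H5","H2","H2","H5","H1","H4","H5","H6","H6","H6","H6","H5"]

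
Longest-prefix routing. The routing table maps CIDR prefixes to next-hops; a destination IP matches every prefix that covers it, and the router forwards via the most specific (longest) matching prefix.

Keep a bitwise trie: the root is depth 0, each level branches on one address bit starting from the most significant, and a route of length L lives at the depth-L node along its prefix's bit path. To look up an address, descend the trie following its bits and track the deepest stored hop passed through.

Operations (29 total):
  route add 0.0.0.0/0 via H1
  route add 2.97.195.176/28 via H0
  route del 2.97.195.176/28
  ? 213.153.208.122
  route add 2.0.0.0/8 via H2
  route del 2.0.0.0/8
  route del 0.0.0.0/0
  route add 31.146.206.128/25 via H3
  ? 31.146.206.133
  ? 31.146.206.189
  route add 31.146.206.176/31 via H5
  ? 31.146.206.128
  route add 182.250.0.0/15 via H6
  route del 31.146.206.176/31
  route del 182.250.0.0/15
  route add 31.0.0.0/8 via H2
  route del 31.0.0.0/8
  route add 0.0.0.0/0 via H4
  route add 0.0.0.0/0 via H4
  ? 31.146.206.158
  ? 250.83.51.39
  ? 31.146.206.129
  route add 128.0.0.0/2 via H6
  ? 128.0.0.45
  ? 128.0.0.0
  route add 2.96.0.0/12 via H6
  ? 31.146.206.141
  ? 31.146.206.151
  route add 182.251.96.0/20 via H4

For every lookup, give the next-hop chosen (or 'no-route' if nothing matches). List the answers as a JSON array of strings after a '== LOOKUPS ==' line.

Apply in order:
  + 0.0.0.0/0 (H1) depth=0
  + 2.97.195.176/28 (H0) depth=28
  del 2.97.195.176/28 (clear depth 28)
  lookup 213.153.208.122: bits ε walk d0:H1 -> H1
  + 2.0.0.0/8 (H2) depth=8
  del 2.0.0.0/8 (clear depth 8)
  del 0.0.0.0/0 (clear depth 0)
  + 31.146.206.128/25 (H3) depth=25
  lookup 31.146.206.133: bits 0001111110010010110011101 walk d0:-→d1:-→d2:-→d3:-→d4:-→d5:-→d6:-→d7:-→d8:-→d9:-→d10:-→d11:-→d12:-→d13:-→d14:-→d15:-→d16:-→d17:-→d18:-→d19:-→d20:-→d21:-→d22:-→d23:-→d24:-→d25:H3 -> H3
  lookup 31.146.206.189: bits 0001111110010010110011101 walk d0:-→d1:-→d2:-→d3:-→d4:-→d5:-→d6:-→d7:-→d8:-→d9:-→d10:-→d11:-→d12:-→d13:-→d14:-→d15:-→d16:-→d17:-→d18:-→d19:-→d20:-→d21:-→d22:-→d23:-→d24:-→d25:H3 -> H3
  + 31.146.206.176/31 (H5) depth=31
  lookup 31.146.206.128: bits 00011111100100101100111010 walk d0:-→d1:-→d2:-→d3:-→d4:-→d5:-→d6:-→d7:-→d8:-→d9:-→d10:-→d11:-→d12:-→d13:-→d14:-→d15:-→d16:-→d17:-→d18:-→d19:-→d20:-→d21:-→d22:-→d23:-→d24:-→d25:H3→d26:- -> H3
  + 182.250.0.0/15 (H6) depth=15
  del 31.146.206.176/31 (clear depth 31)
  del 182.250.0.0/15 (clear depth 15)
  + 31.0.0.0/8 (H2) depth=8
  del 31.0.0.0/8 (clear depth 8)
  + 0.0.0.0/0 (H4) depth=0
  + 0.0.0.0/0 (H4) depth=0
  lookup 31.146.206.158: bits 00011111100100101100111010 walk d0:H4→d1:-→d2:-→d3:-→d4:-→d5:-→d6:-→d7:-→d8:-→d9:-→d10:-→d11:-→d12:-→d13:-→d14:-→d15:-→d16:-→d17:-→d18:-→d19:-→d20:-→d21:-→d22:-→d23:-→d24:-→d25:H3→d26:- -> H3
  lookup 250.83.51.39: bits 1 walk d0:H4→d1:- -> H4
  lookup 31.146.206.129: bits 00011111100100101100111010 walk d0:H4→d1:-→d2:-→d3:-→d4:-→d5:-→d6:-→d7:-→d8:-→d9:-→d10:-→d11:-→d12:-→d13:-→d14:-→d15:-→d16:-→d17:-→d18:-→d19:-→d20:-→d21:-→d22:-→d23:-→d24:-→d25:H3→d26:- -> H3
  + 128.0.0.0/2 (H6) depth=2
  lookup 128.0.0.45: bits 10 walk d0:H4→d1:-→d2:H6 -> H6
  lookup 128.0.0.0: bits 10 walk d0:H4→d1:-→d2:H6 -> H6
  + 2.96.0.0/12 (H6) depth=12
  lookup 31.146.206.141: bits 00011111100100101100111010 walk d0:H4→d1:-→d2:-→d3:-→d4:-→d5:-→d6:-→d7:-→d8:-→d9:-→d10:-→d11:-→d12:-→d13:-→d14:-→d15:-→d16:-→d17:-→d18:-→d19:-→d20:-→d21:-→d22:-→d23:-→d24:-→d25:H3→d26:- -> H3
  lookup 31.146.206.151: bits 00011111100100101100111010 walk d0:H4→d1:-→d2:-→d3:-→d4:-→d5:-→d6:-→d7:-→d8:-→d9:-→d10:-→d11:-→d12:-→d13:-→d14:-→d15:-→d16:-→d17:-→d18:-→d19:-→d20:-→d21:-→d22:-→d23:-→d24:-→d25:H3→d26:- -> H3
  + 182.251.96.0/20 (H4) depth=20

== LOOKUPS ==
["H1","H3","H3","H3","H3","H4","H3","H6","H6","H3","H3"]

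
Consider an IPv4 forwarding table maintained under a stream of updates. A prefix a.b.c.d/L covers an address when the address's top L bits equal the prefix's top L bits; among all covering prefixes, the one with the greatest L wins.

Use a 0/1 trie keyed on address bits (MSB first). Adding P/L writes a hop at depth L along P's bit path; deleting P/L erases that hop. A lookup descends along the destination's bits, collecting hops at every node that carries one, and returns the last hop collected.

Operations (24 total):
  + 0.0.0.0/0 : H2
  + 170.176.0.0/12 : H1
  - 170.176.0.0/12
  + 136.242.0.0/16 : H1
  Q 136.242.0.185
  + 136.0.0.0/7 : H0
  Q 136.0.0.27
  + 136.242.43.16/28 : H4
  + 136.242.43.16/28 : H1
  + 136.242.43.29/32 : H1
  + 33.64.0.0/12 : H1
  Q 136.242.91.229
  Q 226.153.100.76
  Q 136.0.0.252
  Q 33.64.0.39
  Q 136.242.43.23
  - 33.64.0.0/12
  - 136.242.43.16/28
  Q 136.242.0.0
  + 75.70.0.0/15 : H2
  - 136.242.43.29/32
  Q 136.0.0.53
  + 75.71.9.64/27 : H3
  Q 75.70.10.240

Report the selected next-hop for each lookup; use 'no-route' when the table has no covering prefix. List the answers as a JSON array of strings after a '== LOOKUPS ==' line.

Process each operation:
  + 0.0.0.0/0 (H2) depth=0
  + 170.176.0.0/12 (H1) depth=12
  - 170.176.0.0/12 clear@12
  + 136.242.0.0/16 (H1) depth=16
  ? 136.242.0.185  path d0:H2→d1:-→d2:-→d3:-→d4:-→d5:-→d6:-→d7:-→d8:-→d9:-→d10:-→d11:-→d12:-→d13:-→d14:-→d15:-→d16:H1  best=H1
  + 136.0.0.0/7 (H0) depth=7
  ? 136.0.0.27  path d0:H2→d1:-→d2:-→d3:-→d4:-→d5:-→d6:-→d7:H0→d8:-  best=H0
  + 136.242.43.16/28 (H4) depth=28
  + 136.242.43.16/28 (H1) depth=28
  + 136.242.43.29/32 (H1) depth=32
  + 33.64.0.0/12 (H1) depth=12
  ? 136.242.91.229  path d0:H2→d1:-→d2:-→d3:-→d4:-→d5:-→d6:-→d7:H0→d8:-→d9:-→d10:-→d11:-→d12:-→d13:-→d14:-→d15:-→d16:H1→d17:-  best=H1
  ? 226.153.100.76  path d0:H2→d1:-  best=H2
  ? 136.0.0.252  path d0:H2→d1:-→d2:-→d3:-→d4:-→d5:-→d6:-→d7:H0→d8:-  best=H0
  ? 33.64.0.39  path d0:H2→d1:-→d2:-→d3:-→d4:-→d5:-→d6:-→d7:-→d8:-→d9:-→d10:-→d11:-→d12:H1  best=H1
  ? 136.242.43.23  path d0:H2→d1:-→d2:-→d3:-→d4:-→d5:-→d6:-→d7:H0→d8:-→d9:-→d10:-→d11:-→d12:-→d13:-→d14:-→d15:-→d16:H1→d17:-→d18:-→d19:-→d20:-→d21:-→d22:-→d23:-→d24:-→d25:-→d26:-→d27:-→d28:H1  best=H1
  - 33.64.0.0/12 clear@12
  - 136.242.43.16/28 clear@28
  ? 136.242.0.0  path d0:H2→d1:-→d2:-→d3:-→d4:-→d5:-→d6:-→d7:H0→d8:-→d9:-→d10:-→d11:-→d12:-→d13:-→d14:-→d15:-→d16:H1→d17:-→d18:-  best=H1
  + 75.70.0.0/15 (H2) depth=15
  - 136.242.43.29/32 clear@32
  ? 136.0.0.53  path d0:H2→d1:-→d2:-→d3:-→d4:-→d5:-→d6:-→d7:H0→d8:-  best=H0
  + 75.71.9.64/27 (H3) depth=27
  ? 75.70.10.240  path d0:H2→d1:-→d2:-→d3:-→d4:-→d5:-→d6:-→d7:-→d8:-→d9:-→d10:-→d11:-→d12:-→d13:-→d14:-→d15:H2  best=H2

== LOOKUPS ==
["H1","H0","H1","H2","H0","H1","H1","H1","H0","H2"]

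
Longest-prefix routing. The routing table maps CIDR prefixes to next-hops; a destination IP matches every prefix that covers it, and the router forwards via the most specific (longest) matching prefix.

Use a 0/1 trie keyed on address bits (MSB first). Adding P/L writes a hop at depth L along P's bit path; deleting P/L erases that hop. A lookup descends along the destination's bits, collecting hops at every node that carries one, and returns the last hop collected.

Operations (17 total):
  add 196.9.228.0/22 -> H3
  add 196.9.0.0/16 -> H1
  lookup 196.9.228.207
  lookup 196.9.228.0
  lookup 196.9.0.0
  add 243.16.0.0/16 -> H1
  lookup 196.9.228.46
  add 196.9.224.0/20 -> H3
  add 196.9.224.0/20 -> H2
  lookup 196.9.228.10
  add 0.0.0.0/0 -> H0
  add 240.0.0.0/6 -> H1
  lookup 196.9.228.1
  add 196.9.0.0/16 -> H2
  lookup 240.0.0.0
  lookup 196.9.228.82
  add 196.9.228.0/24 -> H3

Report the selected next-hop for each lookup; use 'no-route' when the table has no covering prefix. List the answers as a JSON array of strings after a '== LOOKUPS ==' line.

Apply in order:
  add 196.9.228.0/22 -> H3 at depth 22
  add 196.9.0.0/16 -> H1 at depth 16
  Q 196.9.228.207: descend 1100010000001001111001 ; hops seen [H1,H3] ; pick H3
  Q 196.9.228.0: descend 1100010000001001111001 ; hops seen [H1,H3] ; pick H3
  Q 196.9.0.0: descend 1100010000001001 ; hops seen [H1] ; pick H1
  add 243.16.0.0/16 -> H1 at depth 16
  Q 196.9.228.46: descend 1100010000001001111001 ; hops seen [H1,H3] ; pick H3
  add 196.9.224.0/20 -> H3 at depth 20
  add 196.9.224.0/20 -> H2 at depth 20
  Q 196.9.228.10: descend 1100010000001001111001 ; hops seen [H1,H2,H3] ; pick H3
  add 0.0.0.0/0 -> H0 at depth 0
  add 240.0.0.0/6 -> H1 at depth 6
  Q 196.9.228.1: descend 1100010000001001111001 ; hops seen [H0,H1,H2,H3] ; pick H3
  add 196.9.0.0/16 -> H2 at depth 16
  Q 240.0.0.0: descend 111100 ; hops seen [H0,H1] ; pick H1
  Q 196.9.228.82: descend 1100010000001001111001 ; hops seen [H0,H2,H2,H3] ; pick H3
  add 196.9.228.0/24 -> H3 at depth 24

== LOOKUPS ==
["H3","H3","H1","H3","H3","H3","H1","H3"]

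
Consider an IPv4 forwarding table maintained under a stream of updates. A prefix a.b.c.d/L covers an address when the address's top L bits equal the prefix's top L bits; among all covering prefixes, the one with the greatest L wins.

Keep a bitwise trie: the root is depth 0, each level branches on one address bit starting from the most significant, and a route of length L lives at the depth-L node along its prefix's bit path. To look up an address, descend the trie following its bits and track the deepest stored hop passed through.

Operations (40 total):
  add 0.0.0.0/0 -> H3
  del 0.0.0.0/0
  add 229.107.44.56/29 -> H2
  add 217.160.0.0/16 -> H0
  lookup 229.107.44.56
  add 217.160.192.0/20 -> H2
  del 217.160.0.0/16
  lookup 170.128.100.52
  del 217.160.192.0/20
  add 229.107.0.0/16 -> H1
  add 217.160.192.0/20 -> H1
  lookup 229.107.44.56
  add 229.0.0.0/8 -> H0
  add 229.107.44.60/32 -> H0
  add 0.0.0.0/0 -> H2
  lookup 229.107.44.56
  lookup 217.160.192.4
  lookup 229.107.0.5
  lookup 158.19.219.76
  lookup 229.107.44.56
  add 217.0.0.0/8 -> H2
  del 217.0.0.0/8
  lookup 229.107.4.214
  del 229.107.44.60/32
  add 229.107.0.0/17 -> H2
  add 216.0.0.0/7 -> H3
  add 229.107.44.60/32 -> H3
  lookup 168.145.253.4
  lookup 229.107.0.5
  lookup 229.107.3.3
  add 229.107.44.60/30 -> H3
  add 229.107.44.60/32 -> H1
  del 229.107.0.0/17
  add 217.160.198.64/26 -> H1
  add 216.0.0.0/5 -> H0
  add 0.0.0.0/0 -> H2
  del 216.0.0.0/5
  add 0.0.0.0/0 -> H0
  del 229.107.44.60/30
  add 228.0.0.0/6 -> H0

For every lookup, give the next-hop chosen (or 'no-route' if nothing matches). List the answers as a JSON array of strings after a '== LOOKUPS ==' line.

Apply in order:
  + 0.0.0.0/0 (H3) depth=0
  del 0.0.0.0/0 (clear depth 0)
  + 229.107.44.56/29 (H2) depth=29
  + 217.160.0.0/16 (H0) depth=16
  Q 229.107.44.56: descend 11100101011010110010110000111 ; hops seen [H2] ; pick H2
  + 217.160.192.0/20 (H2) depth=20
  del 217.160.0.0/16 (clear depth 16)
  Q 170.128.100.52: descend 1 ; hops seen [∅] ; pick no-route
  del 217.160.192.0/20 (clear depth 20)
  + 229.107.0.0/16 (H1) depth=16
  + 217.160.192.0/20 (H1) depth=20
  Q 229.107.44.56: descend 11100101011010110010110000111 ; hops seen [H1,H2] ; pick H2
  + 229.0.0.0/8 (H0) depth=8
  + 229.107.44.60/32 (H0) depth=32
  + 0.0.0.0/0 (H2) depth=0
  Q 229.107.44.56: descend 11100101011010110010110000111 ; hops seen [H2,H0,H1,H2] ; pick H2
  Q 217.160.192.4: descend 11011001101000001100 ; hops seen [H2,H1] ; pick H1
  Q 229.107.0.5: descend 111001010110101100 ; hops seen [H2,H0,H1] ; pick H1
  Q 158.19.219.76: descend 1 ; hops seen [H2] ; pick H2
  Q 229.107.44.56: descend 11100101011010110010110000111 ; hops seen [H2,H0,H1,H2] ; pick H2
  + 217.0.0.0/8 (H2) depth=8
  del 217.0.0.0/8 (clear depth 8)
  Q 229.107.4.214: descend 111001010110101100 ; hops seen [H2,H0,H1] ; pick H1
  del 229.107.44.60/32 (clear depth 32)
  + 229.107.0.0/17 (H2) depth=17
  + 216.0.0.0/7 (H3) depth=7
  + 229.107.44.60/32 (H3) depth=32
  Q 168.145.253.4: descend 1 ; hops seen [H2] ; pick H2
  Q 229.107.0.5: descend 111001010110101100 ; hops seen [H2,H0,H1,H2] ; pick H2
  Q 229.107.3.3: descend 111001010110101100 ; hops seen [H2,H0,H1,H2] ; pick H2
  + 229.107.44.60/30 (H3) depth=30
  + 229.107.44.60/32 (H1) depth=32
  del 229.107.0.0/17 (clear depth 17)
  + 217.160.198.64/26 (H1) depth=26
  + 216.0.0.0/5 (H0) depth=5
  + 0.0.0.0/0 (H2) depth=0
  del 216.0.0.0/5 (clear depth 5)
  + 0.0.0.0/0 (H0) depth=0
  del 229.107.44.60/30 (clear depth 30)
  + 228.0.0.0/6 (H0) depth=6

== LOOKUPS ==
["H2","no-route","H2","H2","H1","H1","H2","H2","H1","H2","H2","H2"]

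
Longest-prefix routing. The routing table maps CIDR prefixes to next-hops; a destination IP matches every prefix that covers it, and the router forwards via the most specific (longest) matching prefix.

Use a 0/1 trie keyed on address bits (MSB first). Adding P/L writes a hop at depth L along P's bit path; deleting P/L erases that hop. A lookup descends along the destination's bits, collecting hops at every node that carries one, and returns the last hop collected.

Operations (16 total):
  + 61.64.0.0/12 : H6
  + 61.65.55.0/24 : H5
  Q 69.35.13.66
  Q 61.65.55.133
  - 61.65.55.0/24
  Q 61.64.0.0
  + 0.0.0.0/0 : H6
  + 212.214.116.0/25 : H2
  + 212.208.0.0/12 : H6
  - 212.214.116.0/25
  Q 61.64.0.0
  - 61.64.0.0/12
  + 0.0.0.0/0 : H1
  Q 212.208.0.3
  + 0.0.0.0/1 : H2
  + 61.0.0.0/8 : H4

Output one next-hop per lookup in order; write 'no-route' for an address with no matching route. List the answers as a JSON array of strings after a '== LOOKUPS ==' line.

Trace:
  add 61.64.0.0/12 -> H6 at depth 12
  add 61.65.55.0/24 -> H5 at depth 24
  lookup 69.35.13.66: bits 0 walk d0:-→d1:- -> no-route
  lookup 61.65.55.133: bits 001111010100000100110111 walk d0:-→d1:-→d2:-→d3:-→d4:-→d5:-→d6:-→d7:-→d8:-→d9:-→d10:-→d11:-→d12:H6→d13:-→d14:-→d15:-→d16:-→d17:-→d18:-→d19:-→d20:-→d21:-→d22:-→d23:-→d24:H5 -> H5
  - 61.65.55.0/24 clear@24
  lookup 61.64.0.0: bits 001111010100000 walk d0:-→d1:-→d2:-→d3:-→d4:-→d5:-→d6:-→d7:-→d8:-→d9:-→d10:-→d11:-→d12:H6→d13:-→d14:-→d15:- -> H6
  add 0.0.0.0/0 -> H6 at depth 0
  add 212.214.116.0/25 -> H2 at depth 25
  add 212.208.0.0/12 -> H6 at depth 12
  - 212.214.116.0/25 clear@25
  lookup 61.64.0.0: bits 001111010100000 walk d0:H6→d1:-→d2:-→d3:-→d4:-→d5:-→d6:-→d7:-→d8:-→d9:-→d10:-→d11:-→d12:H6→d13:-→d14:-→d15:- -> H6
  - 61.64.0.0/12 clear@12
  add 0.0.0.0/0 -> H1 at depth 0
  lookup 212.208.0.3: bits 1101010011010 walk d0:H1→d1:-→d2:-→d3:-→d4:-→d5:-→d6:-→d7:-→d8:-→d9:-→d10:-→d11:-→d12:H6→d13:- -> H6
  add 0.0.0.0/1 -> H2 at depth 1
  add 61.0.0.0/8 -> H4 at depth 8

== LOOKUPS ==
["no-route","H5","H6","H6","H6"]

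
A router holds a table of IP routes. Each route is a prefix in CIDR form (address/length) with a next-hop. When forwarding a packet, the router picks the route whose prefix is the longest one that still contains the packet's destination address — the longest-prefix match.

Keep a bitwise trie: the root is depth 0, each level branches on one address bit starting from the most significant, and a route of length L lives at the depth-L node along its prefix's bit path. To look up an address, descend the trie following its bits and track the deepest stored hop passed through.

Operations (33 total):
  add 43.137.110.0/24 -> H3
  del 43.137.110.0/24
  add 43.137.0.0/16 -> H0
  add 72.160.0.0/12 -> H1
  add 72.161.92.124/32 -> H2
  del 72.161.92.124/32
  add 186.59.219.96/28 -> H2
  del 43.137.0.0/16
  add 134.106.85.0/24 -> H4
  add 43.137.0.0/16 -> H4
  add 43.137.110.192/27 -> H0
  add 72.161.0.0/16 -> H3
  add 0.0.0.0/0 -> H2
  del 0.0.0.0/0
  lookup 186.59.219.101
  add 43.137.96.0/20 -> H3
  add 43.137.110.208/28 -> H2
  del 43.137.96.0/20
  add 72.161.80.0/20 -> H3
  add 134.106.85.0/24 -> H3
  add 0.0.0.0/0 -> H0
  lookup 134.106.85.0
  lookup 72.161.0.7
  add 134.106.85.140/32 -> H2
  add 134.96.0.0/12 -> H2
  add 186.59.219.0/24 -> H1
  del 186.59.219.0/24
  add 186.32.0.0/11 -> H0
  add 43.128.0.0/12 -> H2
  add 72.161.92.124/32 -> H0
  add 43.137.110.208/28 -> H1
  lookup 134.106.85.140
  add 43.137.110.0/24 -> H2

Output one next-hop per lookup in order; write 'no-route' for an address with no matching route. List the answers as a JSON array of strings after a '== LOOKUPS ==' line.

Process each operation:
  + 43.137.110.0/24 (H3) depth=24
  del 43.137.110.0/24 (clear depth 24)
  + 43.137.0.0/16 (H0) depth=16
  + 72.160.0.0/12 (H1) depth=12
  + 72.161.92.124/32 (H2) depth=32
  del 72.161.92.124/32 (clear depth 32)
  + 186.59.219.96/28 (H2) depth=28
  del 43.137.0.0/16 (clear depth 16)
  + 134.106.85.0/24 (H4) depth=24
  + 43.137.0.0/16 (H4) depth=16
  + 43.137.110.192/27 (H0) depth=27
  + 72.161.0.0/16 (H3) depth=16
  + 0.0.0.0/0 (H2) depth=0
  del 0.0.0.0/0 (clear depth 0)
  lookup 186.59.219.101: bits 1011101000111011110110110110 walk d0:-→d1:-→d2:-→d3:-→d4:-→d5:-→d6:-→d7:-→d8:-→d9:-→d10:-→d11:-→d12:-→d13:-→d14:-→d15:-→d16:-→d17:-→d18:-→d19:-→d20:-→d21:-→d22:-→d23:-→d24:-→d25:-→d26:-→d27:-→d28:H2 -> H2
  + 43.137.96.0/20 (H3) depth=20
  + 43.137.110.208/28 (H2) depth=28
  del 43.137.96.0/20 (clear depth 20)
  + 72.161.80.0/20 (H3) depth=20
  + 134.106.85.0/24 (H3) depth=24
  + 0.0.0.0/0 (H0) depth=0
  lookup 134.106.85.0: bits 100001100110101001010101 walk d0:H0→d1:-→d2:-→d3:-→d4:-→d5:-→d6:-→d7:-→d8:-→d9:-→d10:-→d11:-→d12:-→d13:-→d14:-→d15:-→d16:-→d17:-→d18:-→d19:-→d20:-→d21:-→d22:-→d23:-→d24:H3 -> H3
  lookup 72.161.0.7: bits 01001000101000010 walk d0:H0→d1:-→d2:-→d3:-→d4:-→d5:-→d6:-→d7:-→d8:-→d9:-→d10:-→d11:-→d12:H1→d13:-→d14:-→d15:-→d16:H3→d17:- -> H3
  + 134.106.85.140/32 (H2) depth=32
  + 134.96.0.0/12 (H2) depth=12
  + 186.59.219.0/24 (H1) depth=24
  del 186.59.219.0/24 (clear depth 24)
  + 186.32.0.0/11 (H0) depth=11
  + 43.128.0.0/12 (H2) depth=12
  + 72.161.92.124/32 (H0) depth=32
  + 43.137.110.208/28 (H1) depth=28
  lookup 134.106.85.140: bits 10000110011010100101010110001100 walk d0:H0→d1:-→d2:-→d3:-→d4:-→d5:-→d6:-→d7:-→d8:-→d9:-→d10:-→d11:-→d12:H2→d13:-→d14:-→d15:-→d16:-→d17:-→d18:-→d19:-→d20:-→d21:-→d22:-→d23:-→d24:H3→d25:-→d26:-→d27:-→d28:-→d29:-→d30:-→d31:-→d32:H2 -> H2
  + 43.137.110.0/24 (H2) depth=24

== LOOKUPS ==
["H2","H3","H3","H2"]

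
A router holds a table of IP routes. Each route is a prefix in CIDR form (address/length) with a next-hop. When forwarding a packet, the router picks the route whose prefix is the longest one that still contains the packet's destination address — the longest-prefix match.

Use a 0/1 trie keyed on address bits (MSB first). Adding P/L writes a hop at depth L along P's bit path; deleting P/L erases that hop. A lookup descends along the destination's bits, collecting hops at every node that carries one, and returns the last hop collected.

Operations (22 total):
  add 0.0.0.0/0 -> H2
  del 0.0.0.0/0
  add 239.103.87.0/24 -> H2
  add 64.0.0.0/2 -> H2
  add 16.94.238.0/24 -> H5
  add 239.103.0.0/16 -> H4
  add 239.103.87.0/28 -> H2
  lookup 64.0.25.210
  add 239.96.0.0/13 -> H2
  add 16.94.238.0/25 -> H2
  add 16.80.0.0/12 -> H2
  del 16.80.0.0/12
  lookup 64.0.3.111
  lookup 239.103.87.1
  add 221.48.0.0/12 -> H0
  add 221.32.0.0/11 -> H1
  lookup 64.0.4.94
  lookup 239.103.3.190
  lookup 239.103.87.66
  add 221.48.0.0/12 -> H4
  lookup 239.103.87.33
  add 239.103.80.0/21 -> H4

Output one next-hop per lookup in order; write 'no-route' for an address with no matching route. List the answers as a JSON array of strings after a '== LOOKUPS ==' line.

Apply in order:
  add 0.0.0.0/0 -> H2 at depth 0
  del 0.0.0.0/0 (clear depth 0)
  add 239.103.87.0/24 -> H2 at depth 24
  add 64.0.0.0/2 -> H2 at depth 2
  add 16.94.238.0/24 -> H5 at depth 24
  add 239.103.0.0/16 -> H4 at depth 16
  add 239.103.87.0/28 -> H2 at depth 28
  lookup 64.0.25.210: bits 01 walk d0:-→d1:-→d2:H2 -> H2
  add 239.96.0.0/13 -> H2 at depth 13
  add 16.94.238.0/25 -> H2 at depth 25
  add 16.80.0.0/12 -> H2 at depth 12
  del 16.80.0.0/12 (clear depth 12)
  lookup 64.0.3.111: bits 01 walk d0:-→d1:-→d2:H2 -> H2
  lookup 239.103.87.1: bits 1110111101100111010101110000 walk d0:-→d1:-→d2:-→d3:-→d4:-→d5:-→d6:-→d7:-→d8:-→d9:-→d10:-→d11:-→d12:-→d13:H2→d14:-→d15:-→d16:H4→d17:-→d18:-→d19:-→d20:-→d21:-→d22:-→d23:-→d24:H2→d25:-→d26:-→d27:-→d28:H2 -> H2
  add 221.48.0.0/12 -> H0 at depth 12
  add 221.32.0.0/11 -> H1 at depth 11
  lookup 64.0.4.94: bits 01 walk d0:-→d1:-→d2:H2 -> H2
  lookup 239.103.3.190: bits 11101111011001110 walk d0:-→d1:-→d2:-→d3:-→d4:-→d5:-→d6:-→d7:-→d8:-→d9:-→d10:-→d11:-→d12:-→d13:H2→d14:-→d15:-→d16:H4→d17:- -> H4
  lookup 239.103.87.66: bits 1110111101100111010101110 walk d0:-→d1:-→d2:-→d3:-→d4:-→d5:-→d6:-→d7:-→d8:-→d9:-→d10:-→d11:-→d12:-→d13:H2→d14:-→d15:-→d16:H4→d17:-→d18:-→d19:-→d20:-→d21:-→d22:-→d23:-→d24:H2→d25:- -> H2
  add 221.48.0.0/12 -> H4 at depth 12
  lookup 239.103.87.33: bits 11101111011001110101011100 walk d0:-→d1:-→d2:-→d3:-→d4:-→d5:-→d6:-→d7:-→d8:-→d9:-→d10:-→d11:-→d12:-→d13:H2→d14:-→d15:-→d16:H4→d17:-→d18:-→d19:-→d20:-→d21:-→d22:-→d23:-→d24:H2→d25:-→d26:- -> H2
  add 239.103.80.0/21 -> H4 at depth 21

== LOOKUPS ==
["H2","H2","H2","H2","H4","H2","H2"]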